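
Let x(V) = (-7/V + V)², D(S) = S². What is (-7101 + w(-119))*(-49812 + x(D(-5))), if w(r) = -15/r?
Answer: 25984359722304/74375 ≈ 3.4937e+8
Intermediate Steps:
x(V) = (V - 7/V)²
(-7101 + w(-119))*(-49812 + x(D(-5))) = (-7101 - 15/(-119))*(-49812 + (-7 + ((-5)²)²)²/((-5)²)²) = (-7101 - 15*(-1/119))*(-49812 + (-7 + 25²)²/25²) = (-7101 + 15/119)*(-49812 + (-7 + 625)²/625) = -845004*(-49812 + (1/625)*618²)/119 = -845004*(-49812 + (1/625)*381924)/119 = -845004*(-49812 + 381924/625)/119 = -845004/119*(-30750576/625) = 25984359722304/74375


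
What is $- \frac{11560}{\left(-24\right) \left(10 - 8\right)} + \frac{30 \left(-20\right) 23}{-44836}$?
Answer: $\frac{16217705}{67254} \approx 241.14$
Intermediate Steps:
$- \frac{11560}{\left(-24\right) \left(10 - 8\right)} + \frac{30 \left(-20\right) 23}{-44836} = - \frac{11560}{\left(-24\right) 2} + \left(-600\right) 23 \left(- \frac{1}{44836}\right) = - \frac{11560}{-48} - - \frac{3450}{11209} = \left(-11560\right) \left(- \frac{1}{48}\right) + \frac{3450}{11209} = \frac{1445}{6} + \frac{3450}{11209} = \frac{16217705}{67254}$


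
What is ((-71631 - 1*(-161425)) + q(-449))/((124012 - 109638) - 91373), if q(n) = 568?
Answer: -90362/76999 ≈ -1.1735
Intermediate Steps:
((-71631 - 1*(-161425)) + q(-449))/((124012 - 109638) - 91373) = ((-71631 - 1*(-161425)) + 568)/((124012 - 109638) - 91373) = ((-71631 + 161425) + 568)/(14374 - 91373) = (89794 + 568)/(-76999) = 90362*(-1/76999) = -90362/76999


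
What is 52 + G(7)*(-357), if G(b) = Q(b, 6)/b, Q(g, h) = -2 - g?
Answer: 511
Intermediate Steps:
G(b) = (-2 - b)/b
52 + G(7)*(-357) = 52 + ((-2 - 1*7)/7)*(-357) = 52 + ((-2 - 7)/7)*(-357) = 52 + ((⅐)*(-9))*(-357) = 52 - 9/7*(-357) = 52 + 459 = 511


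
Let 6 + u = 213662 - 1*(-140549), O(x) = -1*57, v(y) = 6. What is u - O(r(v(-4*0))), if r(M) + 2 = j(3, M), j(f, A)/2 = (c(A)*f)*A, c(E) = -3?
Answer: 354262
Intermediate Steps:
j(f, A) = -6*A*f (j(f, A) = 2*((-3*f)*A) = 2*(-3*A*f) = -6*A*f)
r(M) = -2 - 18*M (r(M) = -2 - 6*M*3 = -2 - 18*M)
O(x) = -57
u = 354205 (u = -6 + (213662 - 1*(-140549)) = -6 + (213662 + 140549) = -6 + 354211 = 354205)
u - O(r(v(-4*0))) = 354205 - 1*(-57) = 354205 + 57 = 354262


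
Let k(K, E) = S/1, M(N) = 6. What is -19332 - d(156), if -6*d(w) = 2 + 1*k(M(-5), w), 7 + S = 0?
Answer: -115997/6 ≈ -19333.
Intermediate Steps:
S = -7 (S = -7 + 0 = -7)
k(K, E) = -7 (k(K, E) = -7/1 = -7*1 = -7)
d(w) = ⅚ (d(w) = -(2 + 1*(-7))/6 = -(2 - 7)/6 = -⅙*(-5) = ⅚)
-19332 - d(156) = -19332 - 1*⅚ = -19332 - ⅚ = -115997/6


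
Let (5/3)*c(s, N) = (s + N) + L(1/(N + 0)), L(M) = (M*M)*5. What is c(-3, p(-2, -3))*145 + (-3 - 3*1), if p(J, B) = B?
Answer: -1439/3 ≈ -479.67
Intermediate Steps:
L(M) = 5*M**2 (L(M) = M**2*5 = 5*M**2)
c(s, N) = 3/N**2 + 3*N/5 + 3*s/5 (c(s, N) = 3*((s + N) + 5*(1/(N + 0))**2)/5 = 3*((N + s) + 5*(1/N)**2)/5 = 3*((N + s) + 5/N**2)/5 = 3*(N + s + 5/N**2)/5 = 3/N**2 + 3*N/5 + 3*s/5)
c(-3, p(-2, -3))*145 + (-3 - 3*1) = ((3/5)*(5 + (-3)**2*(-3 - 3))/(-3)**2)*145 + (-3 - 3*1) = ((3/5)*(1/9)*(5 + 9*(-6)))*145 + (-3 - 3) = ((3/5)*(1/9)*(5 - 54))*145 - 6 = ((3/5)*(1/9)*(-49))*145 - 6 = -49/15*145 - 6 = -1421/3 - 6 = -1439/3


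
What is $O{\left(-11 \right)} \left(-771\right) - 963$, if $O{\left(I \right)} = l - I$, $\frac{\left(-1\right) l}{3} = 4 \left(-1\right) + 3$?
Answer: $-11757$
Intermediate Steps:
$l = 3$ ($l = - 3 \left(4 \left(-1\right) + 3\right) = - 3 \left(-4 + 3\right) = \left(-3\right) \left(-1\right) = 3$)
$O{\left(I \right)} = 3 - I$
$O{\left(-11 \right)} \left(-771\right) - 963 = \left(3 - -11\right) \left(-771\right) - 963 = \left(3 + 11\right) \left(-771\right) - 963 = 14 \left(-771\right) - 963 = -10794 - 963 = -11757$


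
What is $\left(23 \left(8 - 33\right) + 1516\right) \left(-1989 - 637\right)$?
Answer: $-2471066$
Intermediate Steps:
$\left(23 \left(8 - 33\right) + 1516\right) \left(-1989 - 637\right) = \left(23 \left(-25\right) + 1516\right) \left(-2626\right) = \left(-575 + 1516\right) \left(-2626\right) = 941 \left(-2626\right) = -2471066$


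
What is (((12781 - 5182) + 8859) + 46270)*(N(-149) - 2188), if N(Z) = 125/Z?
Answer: -20457921736/149 ≈ -1.3730e+8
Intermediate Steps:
(((12781 - 5182) + 8859) + 46270)*(N(-149) - 2188) = (((12781 - 5182) + 8859) + 46270)*(125/(-149) - 2188) = ((7599 + 8859) + 46270)*(125*(-1/149) - 2188) = (16458 + 46270)*(-125/149 - 2188) = 62728*(-326137/149) = -20457921736/149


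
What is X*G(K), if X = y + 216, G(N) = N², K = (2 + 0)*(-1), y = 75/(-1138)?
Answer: 491466/569 ≈ 863.74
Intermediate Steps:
y = -75/1138 (y = 75*(-1/1138) = -75/1138 ≈ -0.065905)
K = -2 (K = 2*(-1) = -2)
X = 245733/1138 (X = -75/1138 + 216 = 245733/1138 ≈ 215.93)
X*G(K) = (245733/1138)*(-2)² = (245733/1138)*4 = 491466/569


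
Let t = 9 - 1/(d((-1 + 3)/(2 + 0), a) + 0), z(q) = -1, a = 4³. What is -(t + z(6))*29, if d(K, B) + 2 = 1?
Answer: -261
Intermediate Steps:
a = 64
d(K, B) = -1 (d(K, B) = -2 + 1 = -1)
t = 10 (t = 9 - 1/(-1 + 0) = 9 - 1/(-1) = 9 - 1*(-1) = 9 + 1 = 10)
-(t + z(6))*29 = -(10 - 1)*29 = -9*29 = -1*261 = -261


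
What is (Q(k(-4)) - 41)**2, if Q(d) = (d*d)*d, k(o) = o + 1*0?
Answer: 11025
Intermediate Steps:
k(o) = o (k(o) = o + 0 = o)
Q(d) = d**3 (Q(d) = d**2*d = d**3)
(Q(k(-4)) - 41)**2 = ((-4)**3 - 41)**2 = (-64 - 41)**2 = (-105)**2 = 11025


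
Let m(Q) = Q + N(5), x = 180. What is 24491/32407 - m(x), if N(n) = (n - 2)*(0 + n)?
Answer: -6294874/32407 ≈ -194.24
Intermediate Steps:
N(n) = n*(-2 + n) (N(n) = (-2 + n)*n = n*(-2 + n))
m(Q) = 15 + Q (m(Q) = Q + 5*(-2 + 5) = Q + 5*3 = Q + 15 = 15 + Q)
24491/32407 - m(x) = 24491/32407 - (15 + 180) = 24491*(1/32407) - 1*195 = 24491/32407 - 195 = -6294874/32407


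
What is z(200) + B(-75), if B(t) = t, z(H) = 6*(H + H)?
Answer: 2325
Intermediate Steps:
z(H) = 12*H (z(H) = 6*(2*H) = 12*H)
z(200) + B(-75) = 12*200 - 75 = 2400 - 75 = 2325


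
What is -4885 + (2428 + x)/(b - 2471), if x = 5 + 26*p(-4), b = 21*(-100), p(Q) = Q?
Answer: -22331664/4571 ≈ -4885.5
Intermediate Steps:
b = -2100
x = -99 (x = 5 + 26*(-4) = 5 - 104 = -99)
-4885 + (2428 + x)/(b - 2471) = -4885 + (2428 - 99)/(-2100 - 2471) = -4885 + 2329/(-4571) = -4885 + 2329*(-1/4571) = -4885 - 2329/4571 = -22331664/4571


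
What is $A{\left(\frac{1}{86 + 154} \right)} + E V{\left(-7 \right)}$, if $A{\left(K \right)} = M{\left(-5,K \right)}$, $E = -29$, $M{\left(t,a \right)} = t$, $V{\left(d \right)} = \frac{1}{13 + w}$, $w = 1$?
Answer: $- \frac{99}{14} \approx -7.0714$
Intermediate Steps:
$V{\left(d \right)} = \frac{1}{14}$ ($V{\left(d \right)} = \frac{1}{13 + 1} = \frac{1}{14}$)
$A{\left(K \right)} = -5$
$A{\left(\frac{1}{86 + 154} \right)} + E V{\left(-7 \right)} = -5 - \frac{29}{14} = - \frac{99}{14}$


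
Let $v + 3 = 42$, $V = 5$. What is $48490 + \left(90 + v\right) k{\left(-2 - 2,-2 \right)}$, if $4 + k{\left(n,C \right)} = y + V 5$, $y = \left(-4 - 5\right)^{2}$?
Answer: $61648$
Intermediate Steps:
$v = 39$ ($v = -3 + 42 = 39$)
$y = 81$ ($y = \left(-9\right)^{2} = 81$)
$k{\left(n,C \right)} = 102$ ($k{\left(n,C \right)} = -4 + \left(81 + 5 \cdot 5\right) = -4 + \left(81 + 25\right) = -4 + 106 = 102$)
$48490 + \left(90 + v\right) k{\left(-2 - 2,-2 \right)} = 48490 + \left(90 + 39\right) 102 = 48490 + 129 \cdot 102 = 48490 + 13158 = 61648$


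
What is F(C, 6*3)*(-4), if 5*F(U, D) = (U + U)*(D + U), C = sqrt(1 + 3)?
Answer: -64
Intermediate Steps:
C = 2 (C = sqrt(4) = 2)
F(U, D) = 2*U*(D + U)/5 (F(U, D) = ((U + U)*(D + U))/5 = ((2*U)*(D + U))/5 = (2*U*(D + U))/5 = 2*U*(D + U)/5)
F(C, 6*3)*(-4) = ((2/5)*2*(6*3 + 2))*(-4) = ((2/5)*2*(18 + 2))*(-4) = ((2/5)*2*20)*(-4) = 16*(-4) = -64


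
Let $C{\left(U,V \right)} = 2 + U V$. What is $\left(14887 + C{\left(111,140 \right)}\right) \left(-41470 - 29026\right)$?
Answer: $-2145122784$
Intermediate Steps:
$\left(14887 + C{\left(111,140 \right)}\right) \left(-41470 - 29026\right) = \left(14887 + \left(2 + 111 \cdot 140\right)\right) \left(-41470 - 29026\right) = \left(14887 + \left(2 + 15540\right)\right) \left(-70496\right) = \left(14887 + 15542\right) \left(-70496\right) = 30429 \left(-70496\right) = -2145122784$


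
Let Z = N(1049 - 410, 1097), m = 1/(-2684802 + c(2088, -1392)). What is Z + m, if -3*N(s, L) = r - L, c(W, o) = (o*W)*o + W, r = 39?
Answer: 1425887660549/4043159718 ≈ 352.67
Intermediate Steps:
c(W, o) = W + W*o**2 (c(W, o) = (W*o)*o + W = W*o**2 + W = W + W*o**2)
N(s, L) = -13 + L/3 (N(s, L) = -(39 - L)/3 = -13 + L/3)
m = 1/4043159718 (m = 1/(-2684802 + 2088*(1 + (-1392)**2)) = 1/(-2684802 + 2088*(1 + 1937664)) = 1/(-2684802 + 2088*1937665) = 1/(-2684802 + 4045844520) = 1/4043159718 ≈ 2.4733e-10)
Z = 1058/3 (Z = -13 + (1/3)*1097 = -13 + 1097/3 = 1058/3 ≈ 352.67)
Z + m = 1058/3 + 1/4043159718 = 1425887660549/4043159718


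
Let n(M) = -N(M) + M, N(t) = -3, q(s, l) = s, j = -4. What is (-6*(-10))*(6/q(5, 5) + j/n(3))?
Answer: 32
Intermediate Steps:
n(M) = 3 + M (n(M) = -1*(-3) + M = 3 + M)
(-6*(-10))*(6/q(5, 5) + j/n(3)) = (-6*(-10))*(6/5 - 4/(3 + 3)) = 60*(6*(⅕) - 4/6) = 60*(6/5 - 4*⅙) = 60*(6/5 - ⅔) = 60*(8/15) = 32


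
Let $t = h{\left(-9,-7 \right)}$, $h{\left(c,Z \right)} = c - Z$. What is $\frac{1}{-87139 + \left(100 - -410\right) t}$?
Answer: $- \frac{1}{88159} \approx -1.1343 \cdot 10^{-5}$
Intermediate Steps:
$t = -2$ ($t = -9 - -7 = -9 + 7 = -2$)
$\frac{1}{-87139 + \left(100 - -410\right) t} = \frac{1}{-87139 + \left(100 - -410\right) \left(-2\right)} = \frac{1}{-87139 + \left(100 + 410\right) \left(-2\right)} = \frac{1}{-87139 + 510 \left(-2\right)} = \frac{1}{-87139 - 1020} = \frac{1}{-88159} = - \frac{1}{88159}$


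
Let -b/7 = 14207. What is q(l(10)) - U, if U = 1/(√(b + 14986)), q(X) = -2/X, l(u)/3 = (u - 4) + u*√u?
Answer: 1/241 - 5*√10/723 + I*√84463/84463 ≈ -0.01772 + 0.0034409*I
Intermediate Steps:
b = -99449 (b = -7*14207 = -99449)
l(u) = -12 + 3*u + 3*u^(3/2) (l(u) = 3*((u - 4) + u*√u) = 3*((-4 + u) + u^(3/2)) = 3*(-4 + u + u^(3/2)) = -12 + 3*u + 3*u^(3/2))
U = -I*√84463/84463 (U = 1/(√(-99449 + 14986)) = 1/(√(-84463)) = 1/(I*√84463) = -I*√84463/84463 ≈ -0.0034409*I)
q(l(10)) - U = -2/(-12 + 3*10 + 3*10^(3/2)) - (-1)*I*√84463/84463 = -2/(-12 + 30 + 3*(10*√10)) + I*√84463/84463 = -2/(-12 + 30 + 30*√10) + I*√84463/84463 = -2/(18 + 30*√10) + I*√84463/84463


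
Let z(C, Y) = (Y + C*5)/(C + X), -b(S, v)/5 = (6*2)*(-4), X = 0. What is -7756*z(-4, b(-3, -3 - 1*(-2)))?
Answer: 426580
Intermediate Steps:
b(S, v) = 240 (b(S, v) = -5*6*2*(-4) = -60*(-4) = -5*(-48) = 240)
z(C, Y) = (Y + 5*C)/C (z(C, Y) = (Y + C*5)/(C + 0) = (Y + 5*C)/C)
-7756*z(-4, b(-3, -3 - 1*(-2))) = -7756*(5 + 240/(-4)) = -7756*(5 + 240*(-¼)) = -7756*(5 - 60) = -7756*(-55) = 426580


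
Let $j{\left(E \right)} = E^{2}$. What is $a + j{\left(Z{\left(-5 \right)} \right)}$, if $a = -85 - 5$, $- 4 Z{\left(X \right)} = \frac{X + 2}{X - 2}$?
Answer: $- \frac{70551}{784} \approx -89.989$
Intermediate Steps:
$Z{\left(X \right)} = - \frac{2 + X}{4 \left(-2 + X\right)}$ ($Z{\left(X \right)} = - \frac{\left(X + 2\right) \frac{1}{X - 2}}{4} = - \frac{\left(2 + X\right) \frac{1}{-2 + X}}{4} = - \frac{\frac{1}{-2 + X} \left(2 + X\right)}{4} = - \frac{2 + X}{4 \left(-2 + X\right)}$)
$a = -90$ ($a = -85 + \left(-5 + 0\right) = -85 - 5 = -90$)
$a + j{\left(Z{\left(-5 \right)} \right)} = -90 + \left(\frac{-2 - -5}{4 \left(-2 - 5\right)}\right)^{2} = -90 + \left(\frac{-2 + 5}{4 \left(-7\right)}\right)^{2} = -90 + \left(\frac{1}{4} \left(- \frac{1}{7}\right) 3\right)^{2} = -90 + \left(- \frac{3}{28}\right)^{2} = -90 + \frac{9}{784} = - \frac{70551}{784}$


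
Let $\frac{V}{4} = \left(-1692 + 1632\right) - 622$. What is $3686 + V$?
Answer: $958$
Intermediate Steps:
$V = -2728$ ($V = 4 \left(\left(-1692 + 1632\right) - 622\right) = 4 \left(-60 - 622\right) = 4 \left(-682\right) = -2728$)
$3686 + V = 3686 - 2728 = 958$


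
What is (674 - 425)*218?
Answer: 54282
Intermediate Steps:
(674 - 425)*218 = 249*218 = 54282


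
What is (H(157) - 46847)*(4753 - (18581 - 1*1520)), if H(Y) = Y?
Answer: 574660520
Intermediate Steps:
(H(157) - 46847)*(4753 - (18581 - 1*1520)) = (157 - 46847)*(4753 - (18581 - 1*1520)) = -46690*(4753 - (18581 - 1520)) = -46690*(4753 - 1*17061) = -46690*(4753 - 17061) = -46690*(-12308) = 574660520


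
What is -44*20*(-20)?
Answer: 17600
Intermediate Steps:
-44*20*(-20) = -880*(-20) = 17600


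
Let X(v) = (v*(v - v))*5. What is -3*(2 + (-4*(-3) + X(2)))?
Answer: -42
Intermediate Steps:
X(v) = 0 (X(v) = (v*0)*5 = 0*5 = 0)
-3*(2 + (-4*(-3) + X(2))) = -3*(2 + (-4*(-3) + 0)) = -3*(2 + (12 + 0)) = -3*(2 + 12) = -3*14 = -42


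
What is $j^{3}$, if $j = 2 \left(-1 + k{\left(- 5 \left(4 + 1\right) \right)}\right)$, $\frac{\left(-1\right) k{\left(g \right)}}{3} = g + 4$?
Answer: $1906624$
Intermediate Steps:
$k{\left(g \right)} = -12 - 3 g$ ($k{\left(g \right)} = - 3 \left(g + 4\right) = - 3 \left(4 + g\right) = -12 - 3 g$)
$j = 124$ ($j = 2 \left(-1 - \left(12 + 3 \left(- 5 \left(4 + 1\right)\right)\right)\right) = 2 \left(-1 - \left(12 + 3 \left(\left(-5\right) 5\right)\right)\right) = 2 \left(-1 - -63\right) = 2 \left(-1 + \left(-12 + 75\right)\right) = 2 \left(-1 + 63\right) = 2 \cdot 62 = 124$)
$j^{3} = 124^{3} = 1906624$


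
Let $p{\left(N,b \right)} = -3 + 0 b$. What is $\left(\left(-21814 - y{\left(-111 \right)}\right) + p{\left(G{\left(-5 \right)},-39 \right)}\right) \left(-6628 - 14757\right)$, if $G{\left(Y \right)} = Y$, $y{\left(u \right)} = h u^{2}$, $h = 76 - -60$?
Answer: $36300460105$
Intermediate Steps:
$h = 136$ ($h = 76 + 60 = 136$)
$y{\left(u \right)} = 136 u^{2}$
$p{\left(N,b \right)} = -3$ ($p{\left(N,b \right)} = -3 + 0 = -3$)
$\left(\left(-21814 - y{\left(-111 \right)}\right) + p{\left(G{\left(-5 \right)},-39 \right)}\right) \left(-6628 - 14757\right) = \left(\left(-21814 - 136 \left(-111\right)^{2}\right) - 3\right) \left(-6628 - 14757\right) = \left(\left(-21814 - 136 \cdot 12321\right) - 3\right) \left(-21385\right) = \left(\left(-21814 - 1675656\right) - 3\right) \left(-21385\right) = \left(-1697470 - 3\right) \left(-21385\right) = \left(-1697473\right) \left(-21385\right) = 36300460105$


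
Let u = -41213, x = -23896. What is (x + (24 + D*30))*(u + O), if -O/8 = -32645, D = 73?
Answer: -4768890854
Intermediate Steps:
O = 261160 (O = -8*(-32645) = 261160)
(x + (24 + D*30))*(u + O) = (-23896 + (24 + 73*30))*(-41213 + 261160) = (-23896 + (24 + 2190))*219947 = (-23896 + 2214)*219947 = -21682*219947 = -4768890854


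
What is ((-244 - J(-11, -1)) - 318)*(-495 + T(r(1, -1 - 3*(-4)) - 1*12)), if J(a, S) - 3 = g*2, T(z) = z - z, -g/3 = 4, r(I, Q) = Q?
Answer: 267795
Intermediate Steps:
g = -12 (g = -3*4 = -12)
T(z) = 0
J(a, S) = -21 (J(a, S) = 3 - 12*2 = 3 - 24 = -21)
((-244 - J(-11, -1)) - 318)*(-495 + T(r(1, -1 - 3*(-4)) - 1*12)) = ((-244 - 1*(-21)) - 318)*(-495 + 0) = ((-244 + 21) - 318)*(-495) = (-223 - 318)*(-495) = -541*(-495) = 267795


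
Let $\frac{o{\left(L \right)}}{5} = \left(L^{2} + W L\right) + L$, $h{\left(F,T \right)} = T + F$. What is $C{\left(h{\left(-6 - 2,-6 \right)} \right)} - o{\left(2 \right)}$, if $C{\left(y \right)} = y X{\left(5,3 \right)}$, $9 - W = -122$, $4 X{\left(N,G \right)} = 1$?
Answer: $- \frac{2687}{2} \approx -1343.5$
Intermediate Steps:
$X{\left(N,G \right)} = \frac{1}{4}$ ($X{\left(N,G \right)} = \frac{1}{4} \cdot 1 = \frac{1}{4}$)
$W = 131$ ($W = 9 - -122 = 9 + 122 = 131$)
$h{\left(F,T \right)} = F + T$
$C{\left(y \right)} = \frac{y}{4}$ ($C{\left(y \right)} = y \frac{1}{4} = \frac{y}{4}$)
$o{\left(L \right)} = 5 L^{2} + 660 L$ ($o{\left(L \right)} = 5 \left(\left(L^{2} + 131 L\right) + L\right) = 5 \left(L^{2} + 132 L\right) = 5 L^{2} + 660 L$)
$C{\left(h{\left(-6 - 2,-6 \right)} \right)} - o{\left(2 \right)} = \frac{\left(-6 - 2\right) - 6}{4} - 5 \cdot 2 \left(132 + 2\right) = \frac{-8 - 6}{4} - 5 \cdot 2 \cdot 134 = \frac{1}{4} \left(-14\right) - 1340 = - \frac{7}{2} - 1340 = - \frac{2687}{2}$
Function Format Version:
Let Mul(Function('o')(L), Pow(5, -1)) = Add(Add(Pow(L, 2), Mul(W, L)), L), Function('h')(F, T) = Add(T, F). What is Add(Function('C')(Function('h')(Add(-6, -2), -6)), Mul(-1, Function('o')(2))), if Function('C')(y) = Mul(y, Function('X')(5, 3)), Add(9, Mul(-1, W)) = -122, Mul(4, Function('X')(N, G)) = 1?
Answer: Rational(-2687, 2) ≈ -1343.5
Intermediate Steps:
Function('X')(N, G) = Rational(1, 4) (Function('X')(N, G) = Mul(Rational(1, 4), 1) = Rational(1, 4))
W = 131 (W = Add(9, Mul(-1, -122)) = Add(9, 122) = 131)
Function('h')(F, T) = Add(F, T)
Function('C')(y) = Mul(Rational(1, 4), y) (Function('C')(y) = Mul(y, Rational(1, 4)) = Mul(Rational(1, 4), y))
Function('o')(L) = Add(Mul(5, Pow(L, 2)), Mul(660, L)) (Function('o')(L) = Mul(5, Add(Add(Pow(L, 2), Mul(131, L)), L)) = Mul(5, Add(Pow(L, 2), Mul(132, L))) = Add(Mul(5, Pow(L, 2)), Mul(660, L)))
Add(Function('C')(Function('h')(Add(-6, -2), -6)), Mul(-1, Function('o')(2))) = Add(Mul(Rational(1, 4), Add(Add(-6, -2), -6)), Mul(-1, Mul(5, 2, Add(132, 2)))) = Add(Mul(Rational(1, 4), Add(-8, -6)), Mul(-1, Mul(5, 2, 134))) = Add(Mul(Rational(1, 4), -14), Mul(-1, 1340)) = Add(Rational(-7, 2), -1340) = Rational(-2687, 2)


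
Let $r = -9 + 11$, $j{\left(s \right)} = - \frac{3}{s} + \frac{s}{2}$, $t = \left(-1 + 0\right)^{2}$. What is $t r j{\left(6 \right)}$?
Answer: $5$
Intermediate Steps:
$t = 1$ ($t = \left(-1\right)^{2} = 1$)
$j{\left(s \right)} = \frac{s}{2} - \frac{3}{s}$ ($j{\left(s \right)} = - \frac{3}{s} + s \frac{1}{2} = - \frac{3}{s} + \frac{s}{2} = \frac{s}{2} - \frac{3}{s}$)
$r = 2$
$t r j{\left(6 \right)} = 1 \cdot 2 \left(\frac{1}{2} \cdot 6 - \frac{3}{6}\right) = 2 \left(3 - \frac{1}{2}\right) = 2 \cdot \frac{5}{2} = 5$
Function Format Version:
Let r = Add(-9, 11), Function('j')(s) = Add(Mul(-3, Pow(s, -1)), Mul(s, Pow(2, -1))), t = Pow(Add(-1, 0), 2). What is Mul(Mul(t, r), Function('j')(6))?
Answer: 5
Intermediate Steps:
t = 1 (t = Pow(-1, 2) = 1)
Function('j')(s) = Add(Mul(Rational(1, 2), s), Mul(-3, Pow(s, -1))) (Function('j')(s) = Add(Mul(-3, Pow(s, -1)), Mul(s, Rational(1, 2))) = Add(Mul(-3, Pow(s, -1)), Mul(Rational(1, 2), s)) = Add(Mul(Rational(1, 2), s), Mul(-3, Pow(s, -1))))
r = 2
Mul(Mul(t, r), Function('j')(6)) = Mul(Mul(1, 2), Add(Mul(Rational(1, 2), 6), Mul(-3, Pow(6, -1)))) = Mul(2, Add(3, Mul(-3, Rational(1, 6)))) = Mul(2, Add(3, Rational(-1, 2))) = Mul(2, Rational(5, 2)) = 5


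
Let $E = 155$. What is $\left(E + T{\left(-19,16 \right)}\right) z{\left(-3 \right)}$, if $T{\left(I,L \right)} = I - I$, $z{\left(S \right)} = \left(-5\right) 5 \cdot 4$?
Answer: $-15500$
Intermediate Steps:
$z{\left(S \right)} = -100$ ($z{\left(S \right)} = \left(-25\right) 4 = -100$)
$T{\left(I,L \right)} = 0$
$\left(E + T{\left(-19,16 \right)}\right) z{\left(-3 \right)} = \left(155 + 0\right) \left(-100\right) = 155 \left(-100\right) = -15500$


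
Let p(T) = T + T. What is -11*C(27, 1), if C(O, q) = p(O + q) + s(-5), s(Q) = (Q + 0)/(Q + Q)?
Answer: -1243/2 ≈ -621.50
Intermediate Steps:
s(Q) = ½ (s(Q) = Q/((2*Q)) = Q*(1/(2*Q)) = ½)
p(T) = 2*T
C(O, q) = ½ + 2*O + 2*q (C(O, q) = 2*(O + q) + ½ = (2*O + 2*q) + ½ = ½ + 2*O + 2*q)
-11*C(27, 1) = -11*(½ + 2*27 + 2*1) = -11*(½ + 54 + 2) = -11*113/2 = -1243/2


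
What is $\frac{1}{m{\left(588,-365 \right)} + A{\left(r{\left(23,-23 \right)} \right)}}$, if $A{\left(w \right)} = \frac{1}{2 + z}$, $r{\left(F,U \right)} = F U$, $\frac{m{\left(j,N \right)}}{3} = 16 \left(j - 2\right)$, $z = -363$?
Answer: $\frac{361}{10154207} \approx 3.5552 \cdot 10^{-5}$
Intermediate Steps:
$m{\left(j,N \right)} = -96 + 48 j$ ($m{\left(j,N \right)} = 3 \cdot 16 \left(j - 2\right) = 3 \cdot 16 \left(-2 + j\right) = 3 \left(-32 + 16 j\right) = -96 + 48 j$)
$A{\left(w \right)} = - \frac{1}{361}$ ($A{\left(w \right)} = \frac{1}{2 - 363} = \frac{1}{-361} = - \frac{1}{361}$)
$\frac{1}{m{\left(588,-365 \right)} + A{\left(r{\left(23,-23 \right)} \right)}} = \frac{1}{\left(-96 + 48 \cdot 588\right) - \frac{1}{361}} = \frac{1}{\left(-96 + 28224\right) - \frac{1}{361}} = \frac{1}{28128 - \frac{1}{361}} = \frac{1}{\frac{10154207}{361}} = \frac{361}{10154207}$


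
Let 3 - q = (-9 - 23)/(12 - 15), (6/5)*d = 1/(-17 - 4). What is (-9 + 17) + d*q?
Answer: 3139/378 ≈ 8.3042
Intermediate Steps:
d = -5/126 (d = 5/(6*(-17 - 4)) = (⅚)/(-21) = (⅚)*(-1/21) = -5/126 ≈ -0.039683)
q = -23/3 (q = 3 - (-9 - 23)/(12 - 15) = 3 - (-32)/(-3) = 3 - (-32)*(-1)/3 = 3 - 1*32/3 = 3 - 32/3 = -23/3 ≈ -7.6667)
(-9 + 17) + d*q = (-9 + 17) - 5/126*(-23/3) = 8 + 115/378 = 3139/378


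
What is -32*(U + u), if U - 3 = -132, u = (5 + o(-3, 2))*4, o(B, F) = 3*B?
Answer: 4640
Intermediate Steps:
u = -16 (u = (5 + 3*(-3))*4 = (5 - 9)*4 = -4*4 = -16)
U = -129 (U = 3 - 132 = -129)
-32*(U + u) = -32*(-129 - 16) = -32*(-145) = 4640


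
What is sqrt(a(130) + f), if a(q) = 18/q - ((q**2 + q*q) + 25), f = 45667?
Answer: sqrt(50033035)/65 ≈ 108.82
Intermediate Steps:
a(q) = -25 - 2*q**2 + 18/q (a(q) = 18/q - ((q**2 + q**2) + 25) = 18/q - (2*q**2 + 25) = 18/q - (25 + 2*q**2) = 18/q + (-25 - 2*q**2) = -25 - 2*q**2 + 18/q)
sqrt(a(130) + f) = sqrt((-25 - 2*130**2 + 18/130) + 45667) = sqrt((-25 - 2*16900 + 18*(1/130)) + 45667) = sqrt((-25 - 33800 + 9/65) + 45667) = sqrt(-2198616/65 + 45667) = sqrt(769739/65) = sqrt(50033035)/65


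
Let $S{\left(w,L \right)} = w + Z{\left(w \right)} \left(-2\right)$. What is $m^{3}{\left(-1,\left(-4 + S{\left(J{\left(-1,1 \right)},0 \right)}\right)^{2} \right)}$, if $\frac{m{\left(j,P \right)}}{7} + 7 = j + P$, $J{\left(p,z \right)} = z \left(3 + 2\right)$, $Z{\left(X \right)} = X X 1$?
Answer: $4700263612751$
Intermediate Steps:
$Z{\left(X \right)} = X^{2}$ ($Z{\left(X \right)} = X^{2} \cdot 1 = X^{2}$)
$J{\left(p,z \right)} = 5 z$ ($J{\left(p,z \right)} = z 5 = 5 z$)
$S{\left(w,L \right)} = w - 2 w^{2}$ ($S{\left(w,L \right)} = w + w^{2} \left(-2\right) = w - 2 w^{2}$)
$m{\left(j,P \right)} = -49 + 7 P + 7 j$ ($m{\left(j,P \right)} = -49 + 7 \left(j + P\right) = -49 + 7 \left(P + j\right) = -49 + \left(7 P + 7 j\right) = -49 + 7 P + 7 j$)
$m^{3}{\left(-1,\left(-4 + S{\left(J{\left(-1,1 \right)},0 \right)}\right)^{2} \right)} = \left(-49 + 7 \left(-4 + 5 \cdot 1 \left(1 - 2 \cdot 5 \cdot 1\right)\right)^{2} + 7 \left(-1\right)\right)^{3} = \left(-49 + 7 \left(-4 + 5 \left(1 - 10\right)\right)^{2} - 7\right)^{3} = \left(-49 + 7 \left(-4 + 5 \left(-9\right)\right)^{2} - 7\right)^{3} = \left(-49 + 7 \left(-4 - 45\right)^{2} - 7\right)^{3} = \left(-49 + 7 \left(-49\right)^{2} - 7\right)^{3} = \left(-49 + 7 \cdot 2401 - 7\right)^{3} = \left(-49 + 16807 - 7\right)^{3} = 16751^{3} = 4700263612751$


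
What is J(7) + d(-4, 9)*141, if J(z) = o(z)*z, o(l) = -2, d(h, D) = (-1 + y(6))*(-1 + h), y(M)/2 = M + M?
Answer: -16229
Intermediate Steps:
y(M) = 4*M (y(M) = 2*(M + M) = 2*(2*M) = 4*M)
d(h, D) = -23 + 23*h (d(h, D) = (-1 + 4*6)*(-1 + h) = (-1 + 24)*(-1 + h) = 23*(-1 + h) = -23 + 23*h)
J(z) = -2*z
J(7) + d(-4, 9)*141 = -2*7 + (-23 + 23*(-4))*141 = -14 + (-23 - 92)*141 = -14 - 115*141 = -14 - 16215 = -16229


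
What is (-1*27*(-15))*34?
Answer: 13770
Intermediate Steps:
(-1*27*(-15))*34 = -27*(-15)*34 = 405*34 = 13770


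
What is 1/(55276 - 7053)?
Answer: 1/48223 ≈ 2.0737e-5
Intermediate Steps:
1/(55276 - 7053) = 1/48223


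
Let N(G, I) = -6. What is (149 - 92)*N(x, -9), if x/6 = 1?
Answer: -342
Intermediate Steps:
x = 6 (x = 6*1 = 6)
(149 - 92)*N(x, -9) = (149 - 92)*(-6) = 57*(-6) = -342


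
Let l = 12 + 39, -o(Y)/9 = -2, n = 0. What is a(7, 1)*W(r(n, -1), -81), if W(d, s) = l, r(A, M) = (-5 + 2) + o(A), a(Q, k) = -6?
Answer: -306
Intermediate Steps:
o(Y) = 18 (o(Y) = -9*(-2) = 18)
l = 51
r(A, M) = 15 (r(A, M) = (-5 + 2) + 18 = -3 + 18 = 15)
W(d, s) = 51
a(7, 1)*W(r(n, -1), -81) = -6*51 = -306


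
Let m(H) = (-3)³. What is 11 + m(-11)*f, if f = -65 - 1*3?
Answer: 1847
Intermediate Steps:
f = -68 (f = -65 - 3 = -68)
m(H) = -27
11 + m(-11)*f = 11 - 27*(-68) = 11 + 1836 = 1847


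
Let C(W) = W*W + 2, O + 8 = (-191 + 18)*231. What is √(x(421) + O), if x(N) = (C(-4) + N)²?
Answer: 5*√6110 ≈ 390.83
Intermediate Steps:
O = -39971 (O = -8 + (-191 + 18)*231 = -8 - 173*231 = -8 - 39963 = -39971)
C(W) = 2 + W² (C(W) = W² + 2 = 2 + W²)
x(N) = (18 + N)² (x(N) = ((2 + (-4)²) + N)² = ((2 + 16) + N)² = (18 + N)²)
√(x(421) + O) = √((18 + 421)² - 39971) = √(439² - 39971) = √(192721 - 39971) = √152750 = 5*√6110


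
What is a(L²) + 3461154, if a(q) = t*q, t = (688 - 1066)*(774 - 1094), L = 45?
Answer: 248405154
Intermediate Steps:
t = 120960 (t = -378*(-320) = 120960)
a(q) = 120960*q
a(L²) + 3461154 = 120960*45² + 3461154 = 120960*2025 + 3461154 = 244944000 + 3461154 = 248405154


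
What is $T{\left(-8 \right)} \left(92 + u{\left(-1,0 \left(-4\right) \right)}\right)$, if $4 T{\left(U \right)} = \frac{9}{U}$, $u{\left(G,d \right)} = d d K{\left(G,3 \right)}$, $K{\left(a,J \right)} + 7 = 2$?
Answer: $- \frac{207}{8} \approx -25.875$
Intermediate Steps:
$K{\left(a,J \right)} = -5$ ($K{\left(a,J \right)} = -7 + 2 = -5$)
$u{\left(G,d \right)} = - 5 d^{2}$ ($u{\left(G,d \right)} = d d \left(-5\right) = d^{2} \left(-5\right) = - 5 d^{2}$)
$T{\left(U \right)} = \frac{9}{4 U}$ ($T{\left(U \right)} = \frac{9 \frac{1}{U}}{4} = \frac{9}{4 U}$)
$T{\left(-8 \right)} \left(92 + u{\left(-1,0 \left(-4\right) \right)}\right) = \frac{9}{4 \left(-8\right)} \left(92 - 5 \left(0 \left(-4\right)\right)^{2}\right) = \frac{9}{4} \left(- \frac{1}{8}\right) \left(92 - 5 \cdot 0^{2}\right) = - \frac{9 \left(92 - 0\right)}{32} = - \frac{9 \left(92 + 0\right)}{32} = \left(- \frac{9}{32}\right) 92 = - \frac{207}{8}$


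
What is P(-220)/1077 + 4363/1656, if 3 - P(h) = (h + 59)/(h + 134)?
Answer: 67378403/25563672 ≈ 2.6357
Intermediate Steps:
P(h) = 3 - (59 + h)/(134 + h) (P(h) = 3 - (h + 59)/(h + 134) = 3 - (59 + h)/(134 + h))
P(-220)/1077 + 4363/1656 = ((343 + 2*(-220))/(134 - 220))/1077 + 4363/1656 = ((343 - 440)/(-86))*(1/1077) + 4363*(1/1656) = -1/86*(-97)*(1/1077) + 4363/1656 = (97/86)*(1/1077) + 4363/1656 = 97/92622 + 4363/1656 = 67378403/25563672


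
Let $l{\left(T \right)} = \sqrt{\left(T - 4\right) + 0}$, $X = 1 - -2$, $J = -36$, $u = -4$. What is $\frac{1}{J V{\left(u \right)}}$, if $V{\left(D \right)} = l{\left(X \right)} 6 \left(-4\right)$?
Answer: $- \frac{i}{864} \approx - 0.0011574 i$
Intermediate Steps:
$X = 3$ ($X = 1 + 2 = 3$)
$l{\left(T \right)} = \sqrt{-4 + T}$ ($l{\left(T \right)} = \sqrt{\left(-4 + T\right) + 0} = \sqrt{-4 + T}$)
$V{\left(D \right)} = - 24 i$ ($V{\left(D \right)} = \sqrt{-4 + 3} \cdot 6 \left(-4\right) = \sqrt{-1} \cdot 6 \left(-4\right) = i 6 \left(-4\right) = 6 i \left(-4\right) = - 24 i$)
$\frac{1}{J V{\left(u \right)}} = \frac{1}{\left(-36\right) \left(- 24 i\right)} = \frac{1}{864 i} = - \frac{i}{864}$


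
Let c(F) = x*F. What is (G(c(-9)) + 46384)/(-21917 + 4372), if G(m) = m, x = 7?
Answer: -4211/1595 ≈ -2.6401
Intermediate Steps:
c(F) = 7*F
(G(c(-9)) + 46384)/(-21917 + 4372) = (7*(-9) + 46384)/(-21917 + 4372) = (-63 + 46384)/(-17545) = 46321*(-1/17545) = -4211/1595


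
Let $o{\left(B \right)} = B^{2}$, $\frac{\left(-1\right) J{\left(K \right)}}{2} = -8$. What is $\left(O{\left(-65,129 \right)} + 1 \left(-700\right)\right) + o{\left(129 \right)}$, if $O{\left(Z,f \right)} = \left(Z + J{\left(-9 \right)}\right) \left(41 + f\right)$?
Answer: $7611$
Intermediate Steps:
$J{\left(K \right)} = 16$ ($J{\left(K \right)} = \left(-2\right) \left(-8\right) = 16$)
$O{\left(Z,f \right)} = \left(16 + Z\right) \left(41 + f\right)$ ($O{\left(Z,f \right)} = \left(Z + 16\right) \left(41 + f\right) = \left(16 + Z\right) \left(41 + f\right)$)
$\left(O{\left(-65,129 \right)} + 1 \left(-700\right)\right) + o{\left(129 \right)} = \left(\left(656 + 16 \cdot 129 + 41 \left(-65\right) - 8385\right) + 1 \left(-700\right)\right) + 129^{2} = \left(\left(656 + 2064 - 2665 - 8385\right) - 700\right) + 16641 = \left(-8330 - 700\right) + 16641 = -9030 + 16641 = 7611$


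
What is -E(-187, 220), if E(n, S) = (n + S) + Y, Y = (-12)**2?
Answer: -177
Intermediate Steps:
Y = 144
E(n, S) = 144 + S + n (E(n, S) = (n + S) + 144 = (S + n) + 144 = 144 + S + n)
-E(-187, 220) = -(144 + 220 - 187) = -1*177 = -177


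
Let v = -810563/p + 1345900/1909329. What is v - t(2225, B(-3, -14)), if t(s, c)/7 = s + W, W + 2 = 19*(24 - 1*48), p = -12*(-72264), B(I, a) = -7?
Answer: -158758490372755/12834953568 ≈ -12369.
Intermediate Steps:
p = 867168
W = -458 (W = -2 + 19*(24 - 1*48) = -2 + 19*(24 - 48) = -2 + 19*(-24) = -2 - 456 = -458)
v = -2949690163/12834953568 (v = -810563/867168 + 1345900/1909329 = -810563*1/867168 + 1345900*(1/1909329) = -810563/867168 + 31300/44403 = -2949690163/12834953568 ≈ -0.22982)
t(s, c) = -3206 + 7*s (t(s, c) = 7*(s - 458) = 7*(-458 + s) = -3206 + 7*s)
v - t(2225, B(-3, -14)) = -2949690163/12834953568 - (-3206 + 7*2225) = -2949690163/12834953568 - (-3206 + 15575) = -2949690163/12834953568 - 1*12369 = -2949690163/12834953568 - 12369 = -158758490372755/12834953568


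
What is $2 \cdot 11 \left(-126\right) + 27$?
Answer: $-2745$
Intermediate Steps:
$2 \cdot 11 \left(-126\right) + 27 = 22 \left(-126\right) + 27 = -2772 + 27 = -2745$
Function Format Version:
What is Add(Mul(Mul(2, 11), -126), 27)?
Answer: -2745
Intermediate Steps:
Add(Mul(Mul(2, 11), -126), 27) = Add(Mul(22, -126), 27) = Add(-2772, 27) = -2745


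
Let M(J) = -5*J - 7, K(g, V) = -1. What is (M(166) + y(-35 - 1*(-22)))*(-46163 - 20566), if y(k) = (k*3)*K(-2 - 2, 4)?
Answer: 53249742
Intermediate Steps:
y(k) = -3*k (y(k) = (k*3)*(-1) = (3*k)*(-1) = -3*k)
M(J) = -7 - 5*J
(M(166) + y(-35 - 1*(-22)))*(-46163 - 20566) = ((-7 - 5*166) - 3*(-35 - 1*(-22)))*(-46163 - 20566) = ((-7 - 830) - 3*(-35 + 22))*(-66729) = (-837 - 3*(-13))*(-66729) = (-837 + 39)*(-66729) = -798*(-66729) = 53249742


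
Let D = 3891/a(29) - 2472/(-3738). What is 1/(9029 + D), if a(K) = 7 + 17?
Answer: 4984/45811863 ≈ 0.00010879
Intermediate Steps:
a(K) = 24
D = 811327/4984 (D = 3891/24 - 2472/(-3738) = 3891*(1/24) - 2472*(-1/3738) = 1297/8 + 412/623 = 811327/4984 ≈ 162.79)
1/(9029 + D) = 1/(9029 + 811327/4984) = 1/(45811863/4984) = 4984/45811863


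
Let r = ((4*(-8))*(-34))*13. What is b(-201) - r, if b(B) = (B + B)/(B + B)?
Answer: -14143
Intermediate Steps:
b(B) = 1 (b(B) = (2*B)/((2*B)) = (2*B)*(1/(2*B)) = 1)
r = 14144 (r = -32*(-34)*13 = 1088*13 = 14144)
b(-201) - r = 1 - 1*14144 = 1 - 14144 = -14143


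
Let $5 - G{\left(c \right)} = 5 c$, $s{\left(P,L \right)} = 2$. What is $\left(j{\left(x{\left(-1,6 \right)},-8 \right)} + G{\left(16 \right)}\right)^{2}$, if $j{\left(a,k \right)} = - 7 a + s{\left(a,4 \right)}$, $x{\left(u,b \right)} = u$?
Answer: $4356$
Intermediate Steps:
$G{\left(c \right)} = 5 - 5 c$
$j{\left(a,k \right)} = 2 - 7 a$ ($j{\left(a,k \right)} = - 7 a + 2 = 2 - 7 a$)
$\left(j{\left(x{\left(-1,6 \right)},-8 \right)} + G{\left(16 \right)}\right)^{2} = \left(\left(2 - -7\right) + \left(5 - 80\right)\right)^{2} = \left(\left(2 + 7\right) + \left(5 - 80\right)\right)^{2} = \left(9 - 75\right)^{2} = \left(-66\right)^{2} = 4356$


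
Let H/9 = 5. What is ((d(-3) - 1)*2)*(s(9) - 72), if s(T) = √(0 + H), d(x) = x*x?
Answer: -1152 + 48*√5 ≈ -1044.7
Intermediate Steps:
H = 45 (H = 9*5 = 45)
d(x) = x²
s(T) = 3*√5 (s(T) = √(0 + 45) = √45 = 3*√5)
((d(-3) - 1)*2)*(s(9) - 72) = (((-3)² - 1)*2)*(3*√5 - 72) = ((9 - 1)*2)*(-72 + 3*√5) = (8*2)*(-72 + 3*√5) = 16*(-72 + 3*√5) = -1152 + 48*√5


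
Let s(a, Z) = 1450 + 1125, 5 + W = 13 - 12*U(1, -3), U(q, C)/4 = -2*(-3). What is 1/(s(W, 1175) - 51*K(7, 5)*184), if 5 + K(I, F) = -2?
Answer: 1/68263 ≈ 1.4649e-5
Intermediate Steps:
K(I, F) = -7 (K(I, F) = -5 - 2 = -7)
U(q, C) = 24 (U(q, C) = 4*(-2*(-3)) = 4*6 = 24)
W = -280 (W = -5 + (13 - 12*24) = -5 + (13 - 288) = -5 - 275 = -280)
s(a, Z) = 2575
1/(s(W, 1175) - 51*K(7, 5)*184) = 1/(2575 - 51*(-7)*184) = 1/(2575 + 357*184) = 1/(2575 + 65688) = 1/68263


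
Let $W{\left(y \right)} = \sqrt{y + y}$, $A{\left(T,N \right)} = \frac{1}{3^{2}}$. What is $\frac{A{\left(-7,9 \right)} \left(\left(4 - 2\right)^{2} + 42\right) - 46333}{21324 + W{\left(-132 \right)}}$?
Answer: $- \frac{740921927}{341034930} + \frac{416951 i \sqrt{66}}{2046209580} \approx -2.1726 + 0.0016554 i$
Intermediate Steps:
$A{\left(T,N \right)} = \frac{1}{9}$
$W{\left(y \right)} = \sqrt{2} \sqrt{y}$ ($W{\left(y \right)} = \sqrt{2 y} = \sqrt{2} \sqrt{y}$)
$\frac{A{\left(-7,9 \right)} \left(\left(4 - 2\right)^{2} + 42\right) - 46333}{21324 + W{\left(-132 \right)}} = \frac{\frac{\left(4 - 2\right)^{2} + 42}{9} - 46333}{21324 + \sqrt{2} \sqrt{-132}} = \frac{\frac{2^{2} + 42}{9} - 46333}{21324 + \sqrt{2} \cdot 2 i \sqrt{33}} = \frac{\frac{4 + 42}{9} - 46333}{21324 + 2 i \sqrt{66}} = \frac{\frac{1}{9} \cdot 46 - 46333}{21324 + 2 i \sqrt{66}} = \frac{\frac{46}{9} - 46333}{21324 + 2 i \sqrt{66}} = - \frac{416951}{9 \left(21324 + 2 i \sqrt{66}\right)}$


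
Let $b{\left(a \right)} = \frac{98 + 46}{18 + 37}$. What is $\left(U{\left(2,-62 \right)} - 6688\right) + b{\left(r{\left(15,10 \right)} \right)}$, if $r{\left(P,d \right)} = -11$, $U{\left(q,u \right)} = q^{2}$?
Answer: $- \frac{367476}{55} \approx -6681.4$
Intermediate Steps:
$b{\left(a \right)} = \frac{144}{55}$
$\left(U{\left(2,-62 \right)} - 6688\right) + b{\left(r{\left(15,10 \right)} \right)} = \left(2^{2} - 6688\right) + \frac{144}{55} = \left(4 - 6688\right) + \frac{144}{55} = -6684 + \frac{144}{55} = - \frac{367476}{55}$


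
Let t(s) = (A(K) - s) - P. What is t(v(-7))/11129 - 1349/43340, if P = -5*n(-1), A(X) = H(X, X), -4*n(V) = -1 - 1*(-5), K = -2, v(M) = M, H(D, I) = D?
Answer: -1349/43340 ≈ -0.031126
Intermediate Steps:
n(V) = -1 (n(V) = -(-1 - 1*(-5))/4 = -(-1 + 5)/4 = -¼*4 = -1)
A(X) = X
P = 5 (P = -5*(-1) = 5)
t(s) = -7 - s (t(s) = (-2 - s) - 1*5 = (-2 - s) - 5 = -7 - s)
t(v(-7))/11129 - 1349/43340 = (-7 - 1*(-7))/11129 - 1349/43340 = (-7 + 7)*(1/11129) - 1349*1/43340 = 0*(1/11129) - 1349/43340 = 0 - 1349/43340 = -1349/43340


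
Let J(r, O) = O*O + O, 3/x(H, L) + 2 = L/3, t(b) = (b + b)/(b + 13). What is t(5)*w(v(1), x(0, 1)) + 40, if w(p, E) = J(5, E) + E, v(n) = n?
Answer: 199/5 ≈ 39.800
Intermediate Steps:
t(b) = 2*b/(13 + b) (t(b) = (2*b)/(13 + b) = 2*b/(13 + b))
x(H, L) = 3/(-2 + L/3)
J(r, O) = O + O**2 (J(r, O) = O**2 + O = O + O**2)
w(p, E) = E + E*(1 + E) (w(p, E) = E*(1 + E) + E = E + E*(1 + E))
t(5)*w(v(1), x(0, 1)) + 40 = (2*5/(13 + 5))*((9/(-6 + 1))*(2 + 9/(-6 + 1))) + 40 = (2*5/18)*((9/(-5))*(2 + 9/(-5))) + 40 = (2*5*(1/18))*((9*(-1/5))*(2 + 9*(-1/5))) + 40 = 5*(-9*(2 - 9/5)/5)/9 + 40 = 5*(-9/5*1/5)/9 + 40 = (5/9)*(-9/25) + 40 = -1/5 + 40 = 199/5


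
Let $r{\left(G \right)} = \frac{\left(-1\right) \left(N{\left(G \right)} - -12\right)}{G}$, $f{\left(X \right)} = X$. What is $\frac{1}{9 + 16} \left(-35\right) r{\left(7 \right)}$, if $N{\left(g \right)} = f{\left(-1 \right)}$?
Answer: $\frac{11}{5} \approx 2.2$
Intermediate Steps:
$N{\left(g \right)} = -1$
$r{\left(G \right)} = - \frac{11}{G}$ ($r{\left(G \right)} = \frac{\left(-1\right) \left(-1 - -12\right)}{G} = \frac{\left(-1\right) \left(-1 + 12\right)}{G} = \frac{\left(-1\right) 11}{G} = - \frac{11}{G}$)
$\frac{1}{9 + 16} \left(-35\right) r{\left(7 \right)} = \frac{1}{9 + 16} \left(-35\right) \left(- \frac{11}{7}\right) = \frac{1}{25} \left(-35\right) \left(\left(-11\right) \frac{1}{7}\right) = \frac{1}{25} \left(-35\right) \left(- \frac{11}{7}\right) = \left(- \frac{7}{5}\right) \left(- \frac{11}{7}\right) = \frac{11}{5}$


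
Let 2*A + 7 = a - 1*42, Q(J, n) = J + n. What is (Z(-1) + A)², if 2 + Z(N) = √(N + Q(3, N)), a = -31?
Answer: 1681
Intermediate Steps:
A = -40 (A = -7/2 + (-31 - 1*42)/2 = -7/2 + (-31 - 42)/2 = -7/2 + (½)*(-73) = -7/2 - 73/2 = -40)
Z(N) = -2 + √(3 + 2*N) (Z(N) = -2 + √(N + (3 + N)) = -2 + √(3 + 2*N))
(Z(-1) + A)² = ((-2 + √(3 + 2*(-1))) - 40)² = ((-2 + √(3 - 2)) - 40)² = ((-2 + √1) - 40)² = ((-2 + 1) - 40)² = (-1 - 40)² = (-41)² = 1681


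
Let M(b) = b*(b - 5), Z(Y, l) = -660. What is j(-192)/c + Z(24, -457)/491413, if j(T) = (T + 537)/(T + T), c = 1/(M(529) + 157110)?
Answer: -12271857868975/31450432 ≈ -3.9020e+5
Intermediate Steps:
M(b) = b*(-5 + b)
c = 1/434306 (c = 1/(529*(-5 + 529) + 157110) = 1/(529*524 + 157110) = 1/(277196 + 157110) = 1/434306 ≈ 2.3025e-6)
j(T) = (537 + T)/(2*T) (j(T) = (537 + T)/((2*T)) = (537 + T)*(1/(2*T)) = (537 + T)/(2*T))
j(-192)/c + Z(24, -457)/491413 = ((½)*(537 - 192)/(-192))/(1/434306) - 660/491413 = ((½)*(-1/192)*345)*434306 - 660*1/491413 = -115/128*434306 - 660/491413 = -24972595/64 - 660/491413 = -12271857868975/31450432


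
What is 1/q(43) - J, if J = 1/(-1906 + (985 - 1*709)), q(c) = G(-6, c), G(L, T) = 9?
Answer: 1639/14670 ≈ 0.11172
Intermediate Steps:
q(c) = 9
J = -1/1630 (J = 1/(-1906 + (985 - 709)) = 1/(-1906 + 276) = 1/(-1630) = -1/1630 ≈ -0.00061350)
1/q(43) - J = 1/9 - 1*(-1/1630) = ⅑ + 1/1630 = 1639/14670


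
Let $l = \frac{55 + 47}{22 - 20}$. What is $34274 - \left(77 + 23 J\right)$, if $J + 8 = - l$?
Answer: $35554$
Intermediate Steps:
$l = 51$ ($l = \frac{102}{22 - 20} = \frac{102}{2} = 102 \cdot \frac{1}{2} = 51$)
$J = -59$ ($J = -8 - 51 = -59$)
$34274 - \left(77 + 23 J\right) = 34274 - \left(77 + 23 \left(-59\right)\right) = 34274 - \left(77 - 1357\right) = 34274 - -1280 = 34274 + 1280 = 35554$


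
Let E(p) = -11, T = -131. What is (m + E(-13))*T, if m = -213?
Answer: 29344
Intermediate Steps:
(m + E(-13))*T = (-213 - 11)*(-131) = -224*(-131) = 29344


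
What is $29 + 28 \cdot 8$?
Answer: $253$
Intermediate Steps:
$29 + 28 \cdot 8 = 29 + 224 = 253$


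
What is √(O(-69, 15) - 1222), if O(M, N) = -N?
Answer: I*√1237 ≈ 35.171*I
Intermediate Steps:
√(O(-69, 15) - 1222) = √(-1*15 - 1222) = √(-15 - 1222) = √(-1237) = I*√1237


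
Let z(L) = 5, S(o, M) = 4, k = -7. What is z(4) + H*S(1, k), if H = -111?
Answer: -439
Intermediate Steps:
z(4) + H*S(1, k) = 5 - 111*4 = 5 - 444 = -439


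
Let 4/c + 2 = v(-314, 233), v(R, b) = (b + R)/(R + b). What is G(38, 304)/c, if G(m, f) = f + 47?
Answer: -351/4 ≈ -87.750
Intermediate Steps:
v(R, b) = 1 (v(R, b) = (R + b)/(R + b) = 1)
G(m, f) = 47 + f
c = -4 (c = 4/(-2 + 1) = 4/(-1) = 4*(-1) = -4)
G(38, 304)/c = (47 + 304)/(-4) = 351*(-1/4) = -351/4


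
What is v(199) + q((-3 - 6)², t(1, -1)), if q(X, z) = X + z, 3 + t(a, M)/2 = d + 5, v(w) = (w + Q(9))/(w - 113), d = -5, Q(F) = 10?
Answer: 6659/86 ≈ 77.430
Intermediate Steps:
v(w) = (10 + w)/(-113 + w) (v(w) = (w + 10)/(w - 113) = (10 + w)/(-113 + w))
t(a, M) = -6 (t(a, M) = -6 + 2*(-5 + 5) = -6 + 2*0 = -6 + 0 = -6)
v(199) + q((-3 - 6)², t(1, -1)) = (10 + 199)/(-113 + 199) + ((-3 - 6)² - 6) = 209/86 + ((-9)² - 6) = (1/86)*209 + (81 - 6) = 209/86 + 75 = 6659/86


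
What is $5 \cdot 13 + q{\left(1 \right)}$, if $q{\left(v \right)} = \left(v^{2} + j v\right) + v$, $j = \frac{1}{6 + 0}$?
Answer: $\frac{403}{6} \approx 67.167$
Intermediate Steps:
$j = \frac{1}{6} \approx 0.16667$
$q{\left(v \right)} = v^{2} + \frac{7 v}{6}$ ($q{\left(v \right)} = \left(v^{2} + \frac{v}{6}\right) + v = v^{2} + \frac{7 v}{6}$)
$5 \cdot 13 + q{\left(1 \right)} = 5 \cdot 13 + \frac{1}{6} \cdot 1 \left(7 + 6 \cdot 1\right) = 65 + \frac{1}{6} \cdot 1 \left(7 + 6\right) = 65 + \frac{1}{6} \cdot 1 \cdot 13 = 65 + \frac{13}{6} = \frac{403}{6}$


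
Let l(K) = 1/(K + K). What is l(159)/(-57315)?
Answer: -1/18226170 ≈ -5.4866e-8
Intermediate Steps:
l(K) = 1/(2*K)
l(159)/(-57315) = ((1/2)/159)/(-57315) = ((1/2)*(1/159))*(-1/57315) = (1/318)*(-1/57315) = -1/18226170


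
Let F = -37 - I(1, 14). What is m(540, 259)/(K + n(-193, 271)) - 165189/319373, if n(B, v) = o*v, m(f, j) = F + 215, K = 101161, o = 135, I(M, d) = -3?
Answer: -22696317481/43992353258 ≈ -0.51591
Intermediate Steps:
F = -34 (F = -37 - 1*(-3) = -37 + 3 = -34)
m(f, j) = 181 (m(f, j) = -34 + 215 = 181)
n(B, v) = 135*v
m(540, 259)/(K + n(-193, 271)) - 165189/319373 = 181/(101161 + 135*271) - 165189/319373 = 181/(101161 + 36585) - 165189*1/319373 = 181/137746 - 165189/319373 = -22696317481/43992353258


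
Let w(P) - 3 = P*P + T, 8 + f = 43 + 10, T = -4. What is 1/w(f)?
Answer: 1/2024 ≈ 0.00049407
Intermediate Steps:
f = 45 (f = -8 + (43 + 10) = -8 + 53 = 45)
w(P) = -1 + P² (w(P) = 3 + (P*P - 4) = 3 + (P² - 4) = 3 + (-4 + P²) = -1 + P²)
1/w(f) = 1/(-1 + 45²) = 1/(-1 + 2025) = 1/2024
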